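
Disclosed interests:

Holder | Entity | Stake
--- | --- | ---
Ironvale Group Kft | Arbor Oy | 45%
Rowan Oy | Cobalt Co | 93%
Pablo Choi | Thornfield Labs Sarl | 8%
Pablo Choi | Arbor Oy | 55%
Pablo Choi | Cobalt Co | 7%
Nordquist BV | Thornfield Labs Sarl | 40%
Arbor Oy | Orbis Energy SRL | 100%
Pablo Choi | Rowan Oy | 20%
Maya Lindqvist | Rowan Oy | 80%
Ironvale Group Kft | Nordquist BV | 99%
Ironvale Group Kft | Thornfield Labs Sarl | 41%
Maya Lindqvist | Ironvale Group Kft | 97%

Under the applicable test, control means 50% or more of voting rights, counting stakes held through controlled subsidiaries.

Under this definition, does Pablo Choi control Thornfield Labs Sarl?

Pablo holds 55% of Arbor, so Pablo controls Arbor.
Arbor holds 100% of Orbis, so Pablo controls Orbis.
In Thornfield, Pablo's side holds only 8%, not ≥ 50%.
So Pablo does not control Thornfield.

No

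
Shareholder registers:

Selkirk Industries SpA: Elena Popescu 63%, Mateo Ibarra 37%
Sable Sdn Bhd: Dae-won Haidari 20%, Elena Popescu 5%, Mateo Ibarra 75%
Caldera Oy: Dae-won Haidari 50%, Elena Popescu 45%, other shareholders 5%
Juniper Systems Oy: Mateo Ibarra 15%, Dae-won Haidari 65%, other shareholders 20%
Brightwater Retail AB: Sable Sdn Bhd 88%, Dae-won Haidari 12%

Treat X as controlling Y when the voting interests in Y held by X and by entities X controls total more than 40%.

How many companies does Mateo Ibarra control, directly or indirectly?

2

Mateo holds 75% of Sable, so Mateo controls Sable.
Sable holds 88% of Brightwater, so Mateo controls Brightwater.
No other company's threshold is met.
Mateo controls 2 companies.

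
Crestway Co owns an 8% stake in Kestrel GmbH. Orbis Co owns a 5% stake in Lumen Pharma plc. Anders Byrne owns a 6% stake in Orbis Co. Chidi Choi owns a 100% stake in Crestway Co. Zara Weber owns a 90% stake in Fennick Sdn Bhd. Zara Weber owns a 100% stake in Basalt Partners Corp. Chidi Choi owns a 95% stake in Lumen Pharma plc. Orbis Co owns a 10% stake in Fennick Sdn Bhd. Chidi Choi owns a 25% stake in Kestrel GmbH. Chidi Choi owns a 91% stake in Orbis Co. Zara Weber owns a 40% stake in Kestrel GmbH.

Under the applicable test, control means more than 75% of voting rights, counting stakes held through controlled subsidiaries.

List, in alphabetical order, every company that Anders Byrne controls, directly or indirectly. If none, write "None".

None

Anders's largest direct stake is 6% in Orbis, which does not meet the threshold.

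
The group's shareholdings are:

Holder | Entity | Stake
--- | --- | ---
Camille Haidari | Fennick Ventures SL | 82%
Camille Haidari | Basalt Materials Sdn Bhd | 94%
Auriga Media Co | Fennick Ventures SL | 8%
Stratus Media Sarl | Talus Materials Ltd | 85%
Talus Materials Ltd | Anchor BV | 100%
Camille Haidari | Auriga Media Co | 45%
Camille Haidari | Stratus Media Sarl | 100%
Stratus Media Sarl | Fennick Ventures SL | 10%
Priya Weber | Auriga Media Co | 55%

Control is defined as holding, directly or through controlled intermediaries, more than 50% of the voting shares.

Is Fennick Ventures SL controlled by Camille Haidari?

Yes

Camille holds 100% of Stratus, so Camille controls Stratus.
Stratus and Camille together hold 10% + 82% = 92% of Fennick, so Camille controls Fennick.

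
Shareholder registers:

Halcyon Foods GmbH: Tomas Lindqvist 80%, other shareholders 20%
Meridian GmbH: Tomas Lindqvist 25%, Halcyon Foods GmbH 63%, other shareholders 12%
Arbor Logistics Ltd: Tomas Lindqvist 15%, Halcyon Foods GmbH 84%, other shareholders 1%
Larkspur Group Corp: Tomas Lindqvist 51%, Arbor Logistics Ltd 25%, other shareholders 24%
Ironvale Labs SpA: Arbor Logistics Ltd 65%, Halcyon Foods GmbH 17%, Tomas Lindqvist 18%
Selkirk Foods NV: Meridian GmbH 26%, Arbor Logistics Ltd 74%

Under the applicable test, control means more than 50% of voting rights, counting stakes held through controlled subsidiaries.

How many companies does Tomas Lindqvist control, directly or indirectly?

Tomas holds 80% of Halcyon, so Tomas controls Halcyon.
Tomas and Halcyon together hold 25% + 63% = 88% of Meridian, so Tomas controls Meridian.
Tomas and Halcyon together hold 15% + 84% = 99% of Arbor, so Tomas controls Arbor.
Tomas and Arbor together hold 51% + 25% = 76% of Larkspur, so Tomas controls Larkspur.
Arbor and Halcyon and Tomas together hold 65% + 17% + 18% = 100% of Ironvale, so Tomas controls Ironvale.
Meridian and Arbor together hold 26% + 74% = 100% of Selkirk, so Tomas controls Selkirk.
Tomas controls 6 companies.

6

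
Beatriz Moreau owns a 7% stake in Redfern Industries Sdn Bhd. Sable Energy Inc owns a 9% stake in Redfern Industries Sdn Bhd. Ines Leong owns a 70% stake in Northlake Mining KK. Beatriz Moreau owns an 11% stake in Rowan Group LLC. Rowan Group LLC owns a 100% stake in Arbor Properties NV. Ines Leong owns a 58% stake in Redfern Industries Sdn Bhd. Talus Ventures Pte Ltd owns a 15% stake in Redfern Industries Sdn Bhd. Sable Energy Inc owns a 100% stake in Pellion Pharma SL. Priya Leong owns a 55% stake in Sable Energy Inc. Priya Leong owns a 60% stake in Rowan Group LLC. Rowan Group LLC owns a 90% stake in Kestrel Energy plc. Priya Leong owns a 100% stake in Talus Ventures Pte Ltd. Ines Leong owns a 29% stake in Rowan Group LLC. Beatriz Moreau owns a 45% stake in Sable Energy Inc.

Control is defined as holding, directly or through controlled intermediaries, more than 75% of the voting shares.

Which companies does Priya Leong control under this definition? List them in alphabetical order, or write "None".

Priya holds 100% of Talus, so Priya controls Talus.
No other company's threshold is met.

Talus Ventures Pte Ltd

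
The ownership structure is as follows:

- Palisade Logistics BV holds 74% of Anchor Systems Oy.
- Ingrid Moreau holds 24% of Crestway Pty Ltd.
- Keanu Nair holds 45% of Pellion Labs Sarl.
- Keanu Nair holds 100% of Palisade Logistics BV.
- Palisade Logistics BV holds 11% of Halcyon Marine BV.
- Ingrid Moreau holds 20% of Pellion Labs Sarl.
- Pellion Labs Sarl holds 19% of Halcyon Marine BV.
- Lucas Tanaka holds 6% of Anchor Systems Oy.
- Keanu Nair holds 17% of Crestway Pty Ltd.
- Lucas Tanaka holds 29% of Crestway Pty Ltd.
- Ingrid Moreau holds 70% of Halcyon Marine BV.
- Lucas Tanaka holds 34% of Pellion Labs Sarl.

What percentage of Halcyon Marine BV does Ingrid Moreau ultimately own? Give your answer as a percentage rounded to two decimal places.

Ingrid reaches Halcyon along 2 paths.
Direct stake: 70% = 70%.
Via Pellion: 20% × 19% = 3.8%.
Total: 70% + 3.8% = 73.8%.
Rounded: 73.80%.

73.80%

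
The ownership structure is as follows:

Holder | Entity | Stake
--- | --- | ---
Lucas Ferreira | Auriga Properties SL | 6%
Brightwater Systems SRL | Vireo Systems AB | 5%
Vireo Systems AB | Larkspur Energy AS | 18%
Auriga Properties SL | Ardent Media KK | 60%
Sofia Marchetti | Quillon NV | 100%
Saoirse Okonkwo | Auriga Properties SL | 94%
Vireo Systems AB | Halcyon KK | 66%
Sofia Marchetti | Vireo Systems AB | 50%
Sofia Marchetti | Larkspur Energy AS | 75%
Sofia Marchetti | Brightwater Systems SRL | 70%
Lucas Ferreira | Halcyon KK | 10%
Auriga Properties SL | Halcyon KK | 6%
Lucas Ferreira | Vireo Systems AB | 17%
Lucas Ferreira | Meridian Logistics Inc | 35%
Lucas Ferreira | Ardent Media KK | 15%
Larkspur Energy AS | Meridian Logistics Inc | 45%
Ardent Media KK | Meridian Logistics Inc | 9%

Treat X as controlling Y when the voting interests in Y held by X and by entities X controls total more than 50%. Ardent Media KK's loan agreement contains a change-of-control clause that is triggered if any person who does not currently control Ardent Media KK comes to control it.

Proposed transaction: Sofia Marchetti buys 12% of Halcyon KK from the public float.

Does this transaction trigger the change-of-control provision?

No

The purchase changes only Sofia's holdings, so Sofia is the only person who could newly come to control Ardent.
Sofia holds 70% of Brightwater, so Sofia controls Brightwater.
Sofia and Brightwater together hold 50% + 5% = 55% of Vireo, so Sofia controls Vireo.
Vireo holds 66% of Halcyon, so Sofia controls Halcyon.
Vireo and Sofia together hold 18% + 75% = 93% of Larkspur, so Sofia controls Larkspur.
Sofia holds 100% of Quillon, so Sofia controls Quillon.
Neither Sofia nor any entity Sofia controls holds any voting interest in Ardent.
So before the transaction, Sofia does not control Ardent.
After the purchase, Sofia holds 12% of Halcyon directly.
Vireo and Sofia together hold 66% + 12% = 78% of Halcyon, so Sofia controls Halcyon.
After the transaction, neither Sofia nor any entity Sofia controls holds a voting interest in Ardent, so Sofia still does not control it.
No new person acquires control, so the clause is not triggered.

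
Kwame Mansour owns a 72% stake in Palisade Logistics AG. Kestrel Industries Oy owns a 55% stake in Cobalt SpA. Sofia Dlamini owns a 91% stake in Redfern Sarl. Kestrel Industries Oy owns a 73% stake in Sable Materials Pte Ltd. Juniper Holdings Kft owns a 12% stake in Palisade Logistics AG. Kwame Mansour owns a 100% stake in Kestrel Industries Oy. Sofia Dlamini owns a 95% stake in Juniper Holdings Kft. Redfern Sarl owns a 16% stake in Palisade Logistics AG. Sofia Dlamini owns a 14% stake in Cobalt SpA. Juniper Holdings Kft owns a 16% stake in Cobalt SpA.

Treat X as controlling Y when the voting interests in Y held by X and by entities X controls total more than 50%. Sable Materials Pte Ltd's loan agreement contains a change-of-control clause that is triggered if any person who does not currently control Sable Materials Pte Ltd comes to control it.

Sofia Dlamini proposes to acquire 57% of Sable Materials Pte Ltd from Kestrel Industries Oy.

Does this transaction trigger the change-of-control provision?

Yes

The purchase adds only to Sofia's holdings (Kestrel's stake shrinks), so Sofia is the only person who could newly come to control Sable.
Sofia holds 95% of Juniper, so Sofia controls Juniper.
Sofia holds 91% of Redfern, so Sofia controls Redfern.
Neither Sofia nor any entity Sofia controls holds any voting interest in Sable.
So before the transaction, Sofia does not control Sable.
After the purchase, Sofia holds 57% of Sable directly, and Kestrel's stake falls to 16%.
Sofia holds 57% of Sable, so Sofia controls Sable.
Sofia did not control Sable before and does after, so the clause is triggered.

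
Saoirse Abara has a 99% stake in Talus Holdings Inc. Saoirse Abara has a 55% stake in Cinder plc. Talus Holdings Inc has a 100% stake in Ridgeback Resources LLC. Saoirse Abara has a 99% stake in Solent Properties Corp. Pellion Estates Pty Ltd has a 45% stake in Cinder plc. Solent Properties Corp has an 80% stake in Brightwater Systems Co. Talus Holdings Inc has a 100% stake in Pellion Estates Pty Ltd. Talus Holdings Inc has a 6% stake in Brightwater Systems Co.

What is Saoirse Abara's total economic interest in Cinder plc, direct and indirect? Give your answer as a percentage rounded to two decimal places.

Saoirse reaches Cinder along 2 paths.
Direct stake: 55% = 55%.
Via Talus → Pellion: 99% × 100% × 45% = 44.55%.
Total: 55% + 44.55% = 99.55%.

99.55%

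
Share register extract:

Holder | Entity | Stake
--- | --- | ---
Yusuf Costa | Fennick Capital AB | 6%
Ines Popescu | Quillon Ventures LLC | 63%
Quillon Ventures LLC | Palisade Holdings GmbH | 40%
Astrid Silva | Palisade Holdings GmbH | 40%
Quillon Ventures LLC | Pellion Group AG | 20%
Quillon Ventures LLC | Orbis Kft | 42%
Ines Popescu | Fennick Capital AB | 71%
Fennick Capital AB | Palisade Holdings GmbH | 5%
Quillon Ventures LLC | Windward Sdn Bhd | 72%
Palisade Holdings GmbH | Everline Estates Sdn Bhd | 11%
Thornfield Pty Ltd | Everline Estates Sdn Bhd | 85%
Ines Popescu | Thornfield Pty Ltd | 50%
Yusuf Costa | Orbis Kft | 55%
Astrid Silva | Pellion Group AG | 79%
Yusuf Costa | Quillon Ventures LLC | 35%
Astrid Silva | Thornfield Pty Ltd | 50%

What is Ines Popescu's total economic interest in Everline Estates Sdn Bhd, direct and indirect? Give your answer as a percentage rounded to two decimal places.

Ines reaches Everline along 3 paths.
Via Thornfield: 50% × 85% = 42.5%.
Via Fennick → Palisade: 71% × 5% × 11% = 0.3905%.
Via Quillon → Palisade: 63% × 40% × 11% = 2.772%.
Total: 42.5% + 0.3905% + 2.772% = 45.6625%.
Rounded: 45.66%.

45.66%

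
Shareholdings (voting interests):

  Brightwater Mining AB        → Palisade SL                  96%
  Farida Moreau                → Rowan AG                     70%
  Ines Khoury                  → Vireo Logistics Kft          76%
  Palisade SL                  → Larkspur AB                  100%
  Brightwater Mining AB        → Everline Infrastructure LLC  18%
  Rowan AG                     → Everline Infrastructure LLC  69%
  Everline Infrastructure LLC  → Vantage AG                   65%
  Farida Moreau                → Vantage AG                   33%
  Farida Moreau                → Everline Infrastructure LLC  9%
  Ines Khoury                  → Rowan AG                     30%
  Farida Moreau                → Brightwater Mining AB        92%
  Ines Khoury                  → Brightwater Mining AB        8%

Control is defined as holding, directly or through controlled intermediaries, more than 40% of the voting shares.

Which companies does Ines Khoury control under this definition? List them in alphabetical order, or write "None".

Vireo Logistics Kft

Ines holds 76% of Vireo, so Ines controls Vireo.
No other company's threshold is met.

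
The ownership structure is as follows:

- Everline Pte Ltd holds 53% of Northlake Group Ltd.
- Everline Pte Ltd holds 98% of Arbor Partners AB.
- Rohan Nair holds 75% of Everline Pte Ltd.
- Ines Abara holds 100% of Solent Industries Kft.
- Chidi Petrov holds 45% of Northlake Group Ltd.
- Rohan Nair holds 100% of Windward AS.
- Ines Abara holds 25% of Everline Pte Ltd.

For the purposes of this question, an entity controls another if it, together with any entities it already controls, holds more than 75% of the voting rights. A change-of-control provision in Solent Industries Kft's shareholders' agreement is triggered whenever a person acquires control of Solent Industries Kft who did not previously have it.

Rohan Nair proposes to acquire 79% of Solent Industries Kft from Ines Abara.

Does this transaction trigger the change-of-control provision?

Yes

The purchase adds only to Rohan's holdings (Ines's stake shrinks), so Rohan is the only person who could newly come to control Solent.
Rohan holds 100% of Windward, so Rohan controls Windward.
Neither Rohan nor any entity Rohan controls holds any voting interest in Solent.
So before the transaction, Rohan does not control Solent.
After the purchase, Rohan holds 79% of Solent directly, and Ines's stake falls to 21%.
Rohan holds 79% of Solent, so Rohan controls Solent.
Rohan did not control Solent before and does after, so the clause is triggered.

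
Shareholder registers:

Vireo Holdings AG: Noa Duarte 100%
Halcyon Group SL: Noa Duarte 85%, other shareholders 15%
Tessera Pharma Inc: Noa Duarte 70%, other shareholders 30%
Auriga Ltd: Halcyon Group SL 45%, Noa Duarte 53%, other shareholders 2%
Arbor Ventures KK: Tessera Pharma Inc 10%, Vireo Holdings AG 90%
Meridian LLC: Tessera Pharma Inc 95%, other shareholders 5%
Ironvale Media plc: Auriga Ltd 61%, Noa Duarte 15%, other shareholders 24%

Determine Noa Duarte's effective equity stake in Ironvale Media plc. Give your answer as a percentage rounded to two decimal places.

Noa reaches Ironvale along 3 paths.
Via Halcyon → Auriga: 85% × 45% × 61% = 23.3325%.
Via Auriga: 53% × 61% = 32.33%.
Direct stake: 15% = 15%.
Total: 23.3325% + 32.33% + 15% = 70.6625%.
Rounded: 70.66%.

70.66%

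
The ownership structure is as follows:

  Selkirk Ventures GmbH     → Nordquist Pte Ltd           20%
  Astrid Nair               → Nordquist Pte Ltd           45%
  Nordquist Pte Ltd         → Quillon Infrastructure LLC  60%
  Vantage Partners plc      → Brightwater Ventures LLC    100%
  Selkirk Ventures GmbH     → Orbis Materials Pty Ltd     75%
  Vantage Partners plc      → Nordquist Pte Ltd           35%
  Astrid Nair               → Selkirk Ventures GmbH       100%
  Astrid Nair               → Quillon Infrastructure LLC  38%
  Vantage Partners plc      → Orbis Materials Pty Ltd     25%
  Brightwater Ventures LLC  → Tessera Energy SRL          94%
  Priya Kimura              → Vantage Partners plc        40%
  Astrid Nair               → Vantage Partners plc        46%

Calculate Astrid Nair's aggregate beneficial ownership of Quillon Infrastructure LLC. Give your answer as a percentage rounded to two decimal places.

86.66%

Astrid reaches Quillon along 4 paths.
Via Selkirk → Nordquist: 100% × 20% × 60% = 12%.
Via Nordquist: 45% × 60% = 27%.
Via Vantage → Nordquist: 46% × 35% × 60% = 9.66%.
Direct stake: 38% = 38%.
Total: 12% + 27% + 9.66% + 38% = 86.66%.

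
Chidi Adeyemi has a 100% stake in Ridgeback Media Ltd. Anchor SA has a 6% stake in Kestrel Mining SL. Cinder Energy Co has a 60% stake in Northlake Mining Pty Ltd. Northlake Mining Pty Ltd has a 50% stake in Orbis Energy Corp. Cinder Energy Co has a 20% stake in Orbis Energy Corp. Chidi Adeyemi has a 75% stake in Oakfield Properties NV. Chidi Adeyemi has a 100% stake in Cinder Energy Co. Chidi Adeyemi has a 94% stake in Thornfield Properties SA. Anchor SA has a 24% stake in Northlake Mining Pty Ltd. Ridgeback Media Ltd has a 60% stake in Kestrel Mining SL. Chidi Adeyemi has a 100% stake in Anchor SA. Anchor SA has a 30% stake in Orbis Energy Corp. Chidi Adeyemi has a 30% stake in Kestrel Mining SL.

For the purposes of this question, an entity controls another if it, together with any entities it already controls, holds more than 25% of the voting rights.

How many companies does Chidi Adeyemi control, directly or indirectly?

8

Chidi holds 100% of Anchor, so Chidi controls Anchor.
Chidi holds 100% of Cinder, so Chidi controls Cinder.
Chidi holds 100% of Ridgeback, so Chidi controls Ridgeback.
Cinder and Anchor together hold 60% + 24% = 84% of Northlake, so Chidi controls Northlake.
Chidi holds 75% of Oakfield, so Chidi controls Oakfield.
Chidi and Ridgeback and Anchor together hold 30% + 60% + 6% = 96% of Kestrel, so Chidi controls Kestrel.
Northlake and Cinder and Anchor together hold 50% + 20% + 30% = 100% of Orbis, so Chidi controls Orbis.
Chidi holds 94% of Thornfield, so Chidi controls Thornfield.
Chidi controls 8 companies.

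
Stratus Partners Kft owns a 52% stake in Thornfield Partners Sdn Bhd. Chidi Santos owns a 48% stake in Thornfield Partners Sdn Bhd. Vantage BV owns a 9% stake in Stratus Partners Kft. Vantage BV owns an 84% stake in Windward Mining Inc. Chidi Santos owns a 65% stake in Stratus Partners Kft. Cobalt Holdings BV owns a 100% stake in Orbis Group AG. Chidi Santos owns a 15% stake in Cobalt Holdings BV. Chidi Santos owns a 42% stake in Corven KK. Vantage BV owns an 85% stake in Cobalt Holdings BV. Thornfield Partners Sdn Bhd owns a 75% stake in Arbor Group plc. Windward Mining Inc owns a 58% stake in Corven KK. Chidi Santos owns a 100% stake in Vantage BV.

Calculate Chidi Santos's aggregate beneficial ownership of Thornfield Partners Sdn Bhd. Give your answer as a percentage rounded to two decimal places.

Chidi reaches Thornfield along 3 paths.
Direct stake: 48% = 48%.
Via Vantage → Stratus: 100% × 9% × 52% = 4.68%.
Via Stratus: 65% × 52% = 33.8%.
Total: 48% + 4.68% + 33.8% = 86.48%.

86.48%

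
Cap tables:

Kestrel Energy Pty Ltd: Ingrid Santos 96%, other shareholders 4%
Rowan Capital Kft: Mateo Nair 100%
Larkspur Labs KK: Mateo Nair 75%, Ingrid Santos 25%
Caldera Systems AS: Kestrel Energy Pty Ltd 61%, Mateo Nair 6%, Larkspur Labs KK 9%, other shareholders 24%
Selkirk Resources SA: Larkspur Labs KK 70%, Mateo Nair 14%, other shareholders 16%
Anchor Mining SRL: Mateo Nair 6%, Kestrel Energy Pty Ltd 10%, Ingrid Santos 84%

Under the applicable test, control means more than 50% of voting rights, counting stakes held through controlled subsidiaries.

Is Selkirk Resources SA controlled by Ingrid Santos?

Ingrid holds 96% of Kestrel, so Ingrid controls Kestrel.
Kestrel holds 61% of Caldera, so Ingrid controls Caldera.
Kestrel and Ingrid together hold 10% + 84% = 94% of Anchor, so Ingrid controls Anchor.
Neither Ingrid nor any entity Ingrid controls holds any voting interest in Selkirk.
So Ingrid does not control Selkirk.

No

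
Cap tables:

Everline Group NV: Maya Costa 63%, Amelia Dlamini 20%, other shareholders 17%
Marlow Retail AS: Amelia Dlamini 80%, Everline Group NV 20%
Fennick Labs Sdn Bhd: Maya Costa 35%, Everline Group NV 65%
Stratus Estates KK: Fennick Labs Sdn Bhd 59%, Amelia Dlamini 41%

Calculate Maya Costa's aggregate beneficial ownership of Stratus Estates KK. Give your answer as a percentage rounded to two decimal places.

44.81%

Maya reaches Stratus along 2 paths.
Via Fennick: 35% × 59% = 20.65%.
Via Everline → Fennick: 63% × 65% × 59% = 24.1605%.
Total: 20.65% + 24.1605% = 44.8105%.
Rounded: 44.81%.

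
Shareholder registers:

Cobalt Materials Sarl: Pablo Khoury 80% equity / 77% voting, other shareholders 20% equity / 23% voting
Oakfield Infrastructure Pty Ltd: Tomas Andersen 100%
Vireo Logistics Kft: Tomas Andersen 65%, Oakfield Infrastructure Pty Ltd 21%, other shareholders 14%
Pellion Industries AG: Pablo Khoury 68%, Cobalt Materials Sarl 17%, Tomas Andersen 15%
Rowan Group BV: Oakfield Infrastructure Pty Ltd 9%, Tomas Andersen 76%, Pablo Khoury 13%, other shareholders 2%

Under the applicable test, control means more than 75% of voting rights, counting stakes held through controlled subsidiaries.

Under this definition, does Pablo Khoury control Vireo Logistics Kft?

Pablo holds 77% of Cobalt, so Pablo controls Cobalt.
Pablo and Cobalt together hold 68% + 17% = 85% of Pellion, so Pablo controls Pellion.
Neither Pablo nor any entity Pablo controls holds any voting interest in Vireo.
So Pablo does not control Vireo.

No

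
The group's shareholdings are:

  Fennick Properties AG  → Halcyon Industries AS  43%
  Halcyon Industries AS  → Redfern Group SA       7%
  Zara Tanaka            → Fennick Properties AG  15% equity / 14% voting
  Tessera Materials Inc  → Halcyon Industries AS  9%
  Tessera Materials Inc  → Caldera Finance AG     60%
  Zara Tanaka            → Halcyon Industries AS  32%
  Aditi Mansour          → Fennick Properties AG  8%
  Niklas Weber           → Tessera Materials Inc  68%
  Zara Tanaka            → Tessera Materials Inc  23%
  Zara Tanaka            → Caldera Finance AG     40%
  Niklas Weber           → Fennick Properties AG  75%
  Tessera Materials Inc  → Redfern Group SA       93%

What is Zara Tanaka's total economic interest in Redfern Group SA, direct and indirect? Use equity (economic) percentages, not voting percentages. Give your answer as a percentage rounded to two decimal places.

Zara reaches Redfern along 4 paths.
Via Tessera: 23% × 93% = 21.39%.
Via Fennick → Halcyon: 15% × 43% × 7% = 0.4515%.
Via Tessera → Halcyon: 23% × 9% × 7% = 0.1449%.
Via Halcyon: 32% × 7% = 2.24%.
Total: 21.39% + 0.4515% + 0.1449% + 2.24% = 24.2264%.
Rounded: 24.23%.

24.23%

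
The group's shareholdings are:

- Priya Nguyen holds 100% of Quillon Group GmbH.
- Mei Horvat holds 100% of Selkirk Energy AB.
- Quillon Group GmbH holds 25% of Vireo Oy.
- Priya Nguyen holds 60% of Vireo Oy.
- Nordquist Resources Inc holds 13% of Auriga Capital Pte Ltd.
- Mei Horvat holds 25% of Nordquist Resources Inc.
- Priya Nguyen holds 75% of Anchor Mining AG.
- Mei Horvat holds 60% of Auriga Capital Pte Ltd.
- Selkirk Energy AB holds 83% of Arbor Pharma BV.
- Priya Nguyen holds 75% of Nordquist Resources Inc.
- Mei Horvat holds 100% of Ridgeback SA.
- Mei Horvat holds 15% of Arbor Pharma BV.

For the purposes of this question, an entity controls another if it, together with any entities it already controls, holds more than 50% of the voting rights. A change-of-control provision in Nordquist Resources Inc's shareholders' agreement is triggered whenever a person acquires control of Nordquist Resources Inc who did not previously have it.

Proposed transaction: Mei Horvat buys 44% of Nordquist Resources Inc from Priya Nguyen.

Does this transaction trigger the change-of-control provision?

The purchase adds only to Mei's holdings (Priya's stake shrinks), so Mei is the only person who could newly come to control Nordquist.
Mei holds 100% of Selkirk, so Mei controls Selkirk.
Mei holds 100% of Ridgeback, so Mei controls Ridgeback.
Mei holds 60% of Auriga, so Mei controls Auriga.
Selkirk and Mei together hold 83% + 15% = 98% of Arbor, so Mei controls Arbor.
In Nordquist, Mei's side holds only 25%, not > 50%.
So before the transaction, Mei does not control Nordquist.
After the purchase, Mei's direct stake in Nordquist rises to 25% + 44% = 69%, and Priya's stake falls to 31%.
Mei holds 69% of Nordquist, so Mei controls Nordquist.
Mei did not control Nordquist before and does after, so the clause is triggered.

Yes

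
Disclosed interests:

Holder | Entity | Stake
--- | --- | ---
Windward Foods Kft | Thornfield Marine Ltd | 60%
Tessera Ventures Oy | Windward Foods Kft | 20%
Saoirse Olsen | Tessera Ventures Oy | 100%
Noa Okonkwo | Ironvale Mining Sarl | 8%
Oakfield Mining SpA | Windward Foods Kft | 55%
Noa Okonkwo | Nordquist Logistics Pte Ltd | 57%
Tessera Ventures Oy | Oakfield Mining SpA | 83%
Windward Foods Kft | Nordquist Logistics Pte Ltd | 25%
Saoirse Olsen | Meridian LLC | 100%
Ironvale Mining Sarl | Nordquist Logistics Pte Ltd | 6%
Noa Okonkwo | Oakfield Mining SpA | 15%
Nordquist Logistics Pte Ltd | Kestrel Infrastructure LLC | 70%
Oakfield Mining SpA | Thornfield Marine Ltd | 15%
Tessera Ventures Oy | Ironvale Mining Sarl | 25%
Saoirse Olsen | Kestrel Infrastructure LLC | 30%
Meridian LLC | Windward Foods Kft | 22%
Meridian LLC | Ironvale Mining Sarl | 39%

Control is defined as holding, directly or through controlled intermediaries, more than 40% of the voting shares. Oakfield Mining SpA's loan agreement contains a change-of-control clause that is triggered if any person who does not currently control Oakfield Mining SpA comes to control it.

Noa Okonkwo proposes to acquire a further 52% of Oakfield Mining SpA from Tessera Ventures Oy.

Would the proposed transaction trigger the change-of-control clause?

The purchase adds only to Noa's holdings (Tessera's stake shrinks), so Noa is the only person who could newly come to control Oakfield.
Noa holds 57% of Nordquist, so Noa controls Nordquist.
Nordquist holds 70% of Kestrel, so Noa controls Kestrel.
In Oakfield, Noa's side holds only 15%, not > 40%.
So before the transaction, Noa does not control Oakfield.
After the purchase, Noa's direct stake in Oakfield rises to 15% + 52% = 67%, and Tessera's stake falls to 31%.
Noa holds 67% of Oakfield, so Noa controls Oakfield.
Noa did not control Oakfield before and does after, so the clause is triggered.

Yes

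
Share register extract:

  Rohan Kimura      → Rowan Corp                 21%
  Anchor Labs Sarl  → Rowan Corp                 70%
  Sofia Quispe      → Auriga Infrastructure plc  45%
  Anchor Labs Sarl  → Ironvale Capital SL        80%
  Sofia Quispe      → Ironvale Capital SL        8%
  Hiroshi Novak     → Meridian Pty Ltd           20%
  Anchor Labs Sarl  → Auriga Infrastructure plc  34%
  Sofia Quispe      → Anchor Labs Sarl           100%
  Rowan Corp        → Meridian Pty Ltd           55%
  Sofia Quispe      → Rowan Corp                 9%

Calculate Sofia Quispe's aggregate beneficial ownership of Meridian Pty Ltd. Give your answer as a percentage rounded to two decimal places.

43.45%

Sofia reaches Meridian along 2 paths.
Via Anchor → Rowan: 100% × 70% × 55% = 38.5%.
Via Rowan: 9% × 55% = 4.95%.
Total: 38.5% + 4.95% = 43.45%.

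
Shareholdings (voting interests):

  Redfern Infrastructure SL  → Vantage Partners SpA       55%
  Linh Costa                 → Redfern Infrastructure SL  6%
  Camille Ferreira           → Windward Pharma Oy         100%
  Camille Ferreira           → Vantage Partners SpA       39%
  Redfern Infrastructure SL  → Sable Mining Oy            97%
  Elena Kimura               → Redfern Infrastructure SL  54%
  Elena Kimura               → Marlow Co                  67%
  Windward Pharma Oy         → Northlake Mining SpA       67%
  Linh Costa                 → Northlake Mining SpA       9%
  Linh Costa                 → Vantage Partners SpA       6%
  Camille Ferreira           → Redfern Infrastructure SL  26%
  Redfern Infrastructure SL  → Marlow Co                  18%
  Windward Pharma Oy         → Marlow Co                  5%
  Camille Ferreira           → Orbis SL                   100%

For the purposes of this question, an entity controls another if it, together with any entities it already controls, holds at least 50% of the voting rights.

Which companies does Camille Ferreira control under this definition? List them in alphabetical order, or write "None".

Northlake Mining SpA, Orbis SL, Windward Pharma Oy

Camille holds 100% of Windward, so Camille controls Windward.
Windward holds 67% of Northlake, so Camille controls Northlake.
Camille holds 100% of Orbis, so Camille controls Orbis.
No other company's threshold is met.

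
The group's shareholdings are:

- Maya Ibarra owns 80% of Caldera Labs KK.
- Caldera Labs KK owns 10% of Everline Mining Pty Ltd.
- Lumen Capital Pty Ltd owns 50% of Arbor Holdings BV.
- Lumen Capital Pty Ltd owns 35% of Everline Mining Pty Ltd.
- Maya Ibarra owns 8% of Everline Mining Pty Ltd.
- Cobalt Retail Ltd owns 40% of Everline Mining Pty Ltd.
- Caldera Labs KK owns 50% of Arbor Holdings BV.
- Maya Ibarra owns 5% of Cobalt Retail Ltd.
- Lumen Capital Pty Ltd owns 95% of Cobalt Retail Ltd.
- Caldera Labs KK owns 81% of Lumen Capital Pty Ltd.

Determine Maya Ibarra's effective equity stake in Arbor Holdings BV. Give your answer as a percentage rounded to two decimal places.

72.40%

Maya reaches Arbor along 2 paths.
Via Caldera: 80% × 50% = 40%.
Via Caldera → Lumen: 80% × 81% × 50% = 32.4%.
Total: 40% + 32.4% = 72.4%.
Rounded: 72.40%.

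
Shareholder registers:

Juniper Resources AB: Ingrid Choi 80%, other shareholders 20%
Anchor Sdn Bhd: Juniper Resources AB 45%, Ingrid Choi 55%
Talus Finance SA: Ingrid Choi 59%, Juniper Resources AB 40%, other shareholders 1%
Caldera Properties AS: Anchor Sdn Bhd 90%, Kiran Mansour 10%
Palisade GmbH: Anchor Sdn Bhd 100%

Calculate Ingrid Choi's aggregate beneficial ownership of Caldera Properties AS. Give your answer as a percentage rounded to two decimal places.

81.90%

Ingrid reaches Caldera along 2 paths.
Via Juniper → Anchor: 80% × 45% × 90% = 32.4%.
Via Anchor: 55% × 90% = 49.5%.
Total: 32.4% + 49.5% = 81.9%.
Rounded: 81.90%.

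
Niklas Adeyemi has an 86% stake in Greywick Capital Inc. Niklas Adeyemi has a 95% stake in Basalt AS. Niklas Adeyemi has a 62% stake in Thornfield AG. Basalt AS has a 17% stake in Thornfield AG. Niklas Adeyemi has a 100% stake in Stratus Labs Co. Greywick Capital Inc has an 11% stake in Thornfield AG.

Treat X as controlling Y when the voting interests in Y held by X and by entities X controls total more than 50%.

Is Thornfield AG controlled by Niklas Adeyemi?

Niklas holds 95% of Basalt, so Niklas controls Basalt.
Niklas holds 86% of Greywick, so Niklas controls Greywick.
Niklas and Greywick and Basalt together hold 62% + 11% + 17% = 90% of Thornfield, so Niklas controls Thornfield.

Yes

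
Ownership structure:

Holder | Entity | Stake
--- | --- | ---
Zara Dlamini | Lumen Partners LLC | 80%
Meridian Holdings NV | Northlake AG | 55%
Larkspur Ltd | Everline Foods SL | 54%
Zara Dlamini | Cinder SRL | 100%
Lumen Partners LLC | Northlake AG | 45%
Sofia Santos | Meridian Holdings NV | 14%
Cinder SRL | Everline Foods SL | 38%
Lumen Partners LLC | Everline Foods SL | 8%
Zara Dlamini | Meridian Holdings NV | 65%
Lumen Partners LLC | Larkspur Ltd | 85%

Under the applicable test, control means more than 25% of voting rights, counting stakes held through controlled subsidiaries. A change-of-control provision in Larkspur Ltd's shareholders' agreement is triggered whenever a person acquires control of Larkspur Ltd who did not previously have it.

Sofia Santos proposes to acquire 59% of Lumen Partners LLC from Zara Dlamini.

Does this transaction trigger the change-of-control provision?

The purchase adds only to Sofia's holdings (Zara's stake shrinks), so Sofia is the only person who could newly come to control Larkspur.
Sofia's largest direct stake is 14% in Meridian, which does not meet the threshold, so Sofia controls no company.
Neither Sofia nor any entity Sofia controls holds any voting interest in Larkspur.
So before the transaction, Sofia does not control Larkspur.
After the purchase, Sofia holds 59% of Lumen directly, and Zara's stake falls to 21%.
Sofia holds 59% of Lumen, so Sofia controls Lumen.
Lumen holds 85% of Larkspur, so Sofia controls Larkspur.
Sofia did not control Larkspur before and does after, so the clause is triggered.

Yes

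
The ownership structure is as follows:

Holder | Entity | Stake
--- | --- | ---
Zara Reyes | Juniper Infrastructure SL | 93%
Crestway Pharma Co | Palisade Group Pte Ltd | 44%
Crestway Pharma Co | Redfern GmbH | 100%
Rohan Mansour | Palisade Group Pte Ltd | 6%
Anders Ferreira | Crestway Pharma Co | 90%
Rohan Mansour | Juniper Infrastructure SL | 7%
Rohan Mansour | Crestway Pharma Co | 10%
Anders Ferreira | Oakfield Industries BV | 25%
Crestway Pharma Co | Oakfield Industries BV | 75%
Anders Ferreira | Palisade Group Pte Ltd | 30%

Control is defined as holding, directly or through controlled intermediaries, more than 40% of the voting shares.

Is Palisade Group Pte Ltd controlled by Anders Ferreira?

Yes

Anders holds 90% of Crestway, so Anders controls Crestway.
Anders and Crestway together hold 30% + 44% = 74% of Palisade, so Anders controls Palisade.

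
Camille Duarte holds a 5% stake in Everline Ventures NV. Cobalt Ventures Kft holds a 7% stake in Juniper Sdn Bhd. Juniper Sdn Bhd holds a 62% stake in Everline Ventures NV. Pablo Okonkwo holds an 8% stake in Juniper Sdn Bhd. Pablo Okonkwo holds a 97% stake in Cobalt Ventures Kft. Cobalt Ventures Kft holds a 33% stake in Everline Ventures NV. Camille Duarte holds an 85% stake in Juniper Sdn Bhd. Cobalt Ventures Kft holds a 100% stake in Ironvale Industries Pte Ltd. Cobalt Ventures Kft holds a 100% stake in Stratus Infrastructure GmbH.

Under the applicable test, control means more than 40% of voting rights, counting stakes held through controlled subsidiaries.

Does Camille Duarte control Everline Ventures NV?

Yes

Camille holds 85% of Juniper, so Camille controls Juniper.
Juniper and Camille together hold 62% + 5% = 67% of Everline, so Camille controls Everline.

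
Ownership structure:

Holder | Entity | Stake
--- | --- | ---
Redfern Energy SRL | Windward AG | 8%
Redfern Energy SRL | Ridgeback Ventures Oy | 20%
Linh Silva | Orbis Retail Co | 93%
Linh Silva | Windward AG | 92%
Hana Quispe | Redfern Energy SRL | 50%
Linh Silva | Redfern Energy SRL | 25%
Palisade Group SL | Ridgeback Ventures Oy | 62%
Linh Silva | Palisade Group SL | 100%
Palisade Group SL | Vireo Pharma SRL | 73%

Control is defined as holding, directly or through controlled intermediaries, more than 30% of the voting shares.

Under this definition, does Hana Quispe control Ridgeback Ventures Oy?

Hana holds 50% of Redfern, so Hana controls Redfern.
In Ridgeback, Hana's side holds only 20%, not > 30%.
So Hana does not control Ridgeback.

No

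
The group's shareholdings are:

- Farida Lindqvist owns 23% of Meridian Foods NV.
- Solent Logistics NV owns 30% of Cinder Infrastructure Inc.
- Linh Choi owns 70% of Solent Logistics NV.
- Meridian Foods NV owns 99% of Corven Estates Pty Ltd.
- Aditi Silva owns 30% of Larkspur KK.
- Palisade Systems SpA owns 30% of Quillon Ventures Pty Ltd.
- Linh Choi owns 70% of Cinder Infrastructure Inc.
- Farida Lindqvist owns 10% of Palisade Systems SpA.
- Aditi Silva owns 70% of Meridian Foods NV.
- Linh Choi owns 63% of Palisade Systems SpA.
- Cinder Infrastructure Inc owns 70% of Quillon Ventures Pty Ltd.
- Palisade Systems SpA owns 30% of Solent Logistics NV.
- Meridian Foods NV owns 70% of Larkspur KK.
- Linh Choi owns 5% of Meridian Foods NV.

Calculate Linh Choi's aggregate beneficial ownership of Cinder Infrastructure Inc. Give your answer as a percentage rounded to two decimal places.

Linh reaches Cinder along 3 paths.
Via Palisade → Solent: 63% × 30% × 30% = 5.67%.
Via Solent: 70% × 30% = 21%.
Direct stake: 70% = 70%.
Total: 5.67% + 21% + 70% = 96.67%.

96.67%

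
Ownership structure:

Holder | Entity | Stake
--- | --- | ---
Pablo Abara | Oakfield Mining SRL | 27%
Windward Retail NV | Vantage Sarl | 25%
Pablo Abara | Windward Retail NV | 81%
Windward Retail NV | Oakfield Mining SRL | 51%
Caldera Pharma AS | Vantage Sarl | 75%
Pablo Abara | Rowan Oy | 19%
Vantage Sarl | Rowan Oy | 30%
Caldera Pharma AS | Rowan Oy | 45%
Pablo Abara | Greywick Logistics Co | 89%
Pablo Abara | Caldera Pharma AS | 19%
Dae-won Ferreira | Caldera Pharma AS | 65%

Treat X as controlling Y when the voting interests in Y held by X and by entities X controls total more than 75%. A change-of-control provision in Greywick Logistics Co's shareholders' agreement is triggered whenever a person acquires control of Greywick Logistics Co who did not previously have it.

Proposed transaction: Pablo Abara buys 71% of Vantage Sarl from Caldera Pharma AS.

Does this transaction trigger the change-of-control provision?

The purchase adds only to Pablo's holdings (Caldera's stake shrinks), so Pablo is the only person who could newly come to control Greywick.
Pablo holds 89% of Greywick, so Pablo controls Greywick.
So Pablo already controls Greywick before the transaction.
After the purchase, Pablo holds 71% of Vantage directly, and Caldera's stake falls to 4%.
Pablo controlled Greywick already, so this is not a new person acquiring control; every other person's position is unchanged or reduced.
No new person acquires control, so the clause is not triggered.

No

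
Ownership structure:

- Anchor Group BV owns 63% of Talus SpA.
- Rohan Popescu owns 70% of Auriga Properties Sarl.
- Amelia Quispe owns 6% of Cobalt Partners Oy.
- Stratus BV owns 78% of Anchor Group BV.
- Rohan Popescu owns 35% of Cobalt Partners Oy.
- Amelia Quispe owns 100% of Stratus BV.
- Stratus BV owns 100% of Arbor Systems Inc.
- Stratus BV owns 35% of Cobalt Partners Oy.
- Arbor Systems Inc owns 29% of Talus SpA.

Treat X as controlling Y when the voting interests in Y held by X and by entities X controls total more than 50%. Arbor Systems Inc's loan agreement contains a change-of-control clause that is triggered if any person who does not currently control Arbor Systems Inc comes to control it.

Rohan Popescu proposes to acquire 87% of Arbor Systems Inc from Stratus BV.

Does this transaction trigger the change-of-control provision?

The purchase adds only to Rohan's holdings (Stratus's stake shrinks), so Rohan is the only person who could newly come to control Arbor.
Rohan holds 70% of Auriga, so Rohan controls Auriga.
Neither Rohan nor any entity Rohan controls holds any voting interest in Arbor.
So before the transaction, Rohan does not control Arbor.
After the purchase, Rohan holds 87% of Arbor directly, and Stratus's stake falls to 13%.
Rohan holds 87% of Arbor, so Rohan controls Arbor.
Rohan did not control Arbor before and does after, so the clause is triggered.

Yes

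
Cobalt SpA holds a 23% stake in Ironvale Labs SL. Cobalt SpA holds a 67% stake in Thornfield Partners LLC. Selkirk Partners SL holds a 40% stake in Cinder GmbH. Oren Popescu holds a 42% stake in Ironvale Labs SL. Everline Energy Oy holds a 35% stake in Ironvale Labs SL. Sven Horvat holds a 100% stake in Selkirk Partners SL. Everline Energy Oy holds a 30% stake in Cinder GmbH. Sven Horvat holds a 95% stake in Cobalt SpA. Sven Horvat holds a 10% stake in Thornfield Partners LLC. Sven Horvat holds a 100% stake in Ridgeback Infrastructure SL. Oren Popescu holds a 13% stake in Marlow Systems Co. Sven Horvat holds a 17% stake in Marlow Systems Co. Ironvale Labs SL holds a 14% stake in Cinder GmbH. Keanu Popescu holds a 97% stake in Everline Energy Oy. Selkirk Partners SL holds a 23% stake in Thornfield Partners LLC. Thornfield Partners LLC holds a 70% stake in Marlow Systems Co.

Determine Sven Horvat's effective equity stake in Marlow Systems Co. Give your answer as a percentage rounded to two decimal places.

84.66%

Sven reaches Marlow along 4 paths.
Direct stake: 17% = 17%.
Via Thornfield: 10% × 70% = 7%.
Via Cobalt → Thornfield: 95% × 67% × 70% = 44.555%.
Via Selkirk → Thornfield: 100% × 23% × 70% = 16.1%.
Total: 17% + 7% + 44.555% + 16.1% = 84.655%.
Rounded: 84.66%.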